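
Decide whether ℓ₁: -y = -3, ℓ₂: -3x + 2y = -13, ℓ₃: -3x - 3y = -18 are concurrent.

Intersecting ℓ₁ and ℓ₂: solving the 2×2 system gives (x, y) = (19/3, 3).
Substitute into ℓ₃: (-3)(19/3) + (-3)(3) = -28.
But ℓ₃ requires -18 ≠ -28, so the three lines have no common point.

No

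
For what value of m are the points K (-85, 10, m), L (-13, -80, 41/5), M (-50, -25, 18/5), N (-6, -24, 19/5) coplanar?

3/5

Coplanarity ⇔ det[KL; KM; KN] = 0.
Expanding, this is linear in m: (2457)m + (-7371/5) = 0.
So m = 3/5.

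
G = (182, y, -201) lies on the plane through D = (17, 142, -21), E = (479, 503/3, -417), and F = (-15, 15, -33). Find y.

86/3

The plane through D, E, F has equation −50600x + 18216y − (173558/3)z = 2941378.
Substituting G: (18216)y + (2419186) = 2941378, so y = 86/3.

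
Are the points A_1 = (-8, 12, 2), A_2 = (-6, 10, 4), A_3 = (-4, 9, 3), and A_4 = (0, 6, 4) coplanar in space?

A normal to the plane through A_1, A_2, A_3 is n = A_1A_2 × A_1A_3 = (4, 6, 2).
The plane has equation n·P = 44. For A_4: n·A_4 = 44.
Equal, so A_4 lies in the plane and all four are coplanar.

Yes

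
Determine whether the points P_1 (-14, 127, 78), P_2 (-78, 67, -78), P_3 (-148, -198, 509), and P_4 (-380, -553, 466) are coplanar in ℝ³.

The four points are coplanar iff the 3×3 determinant with rows P_1P_2, P_1P_3, P_1P_4 is zero.
Rows: (-64, -60, -156), (-134, -325, 431), (-366, -680, 388).
Expanding along the first row: (-64)(166980) − (-60)(105754) + (-156)(-27830) = 0.
Zero determinant ⇒ coplanar.

Yes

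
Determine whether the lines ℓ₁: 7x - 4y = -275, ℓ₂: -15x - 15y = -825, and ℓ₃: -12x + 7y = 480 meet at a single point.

Intersecting ℓ₁ and ℓ₂: solving the 2×2 system gives (x, y) = (-5, 60).
Substitute into ℓ₃: (-12)(-5) + (7)(60) = 480.
This equals 480, so (-5, 60) lies on all three lines and they are concurrent.

Yes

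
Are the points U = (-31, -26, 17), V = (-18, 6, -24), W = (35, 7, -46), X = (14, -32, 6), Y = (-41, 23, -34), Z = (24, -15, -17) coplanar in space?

Yes

The plane through U, V, W has normal n = UV × UW = (-663, -1887, -1683) and equation n·P = 41004.
Checking the remaining points: n·X = 41004, n·Y = 41004, n·Z = 41004.
All equal 41004, so all 6 points lie in one plane.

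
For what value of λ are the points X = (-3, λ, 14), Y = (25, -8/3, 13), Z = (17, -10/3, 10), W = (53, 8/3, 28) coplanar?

8/3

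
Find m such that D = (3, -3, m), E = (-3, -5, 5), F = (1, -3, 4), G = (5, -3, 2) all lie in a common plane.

3

Coplanarity ⇔ det[DE; DF; DG] = 0.
Expanding, this is linear in m: (8)m + (-24) = 0.
So m = 3.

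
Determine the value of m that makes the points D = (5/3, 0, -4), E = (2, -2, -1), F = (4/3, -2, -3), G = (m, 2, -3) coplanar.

Normal to plane DEF: n = (4, -4/3, -4/3); plane equation n·P = 12.
Requiring n·G = 12: (4)m + (4/3) = 12.
So m = 8/3.

8/3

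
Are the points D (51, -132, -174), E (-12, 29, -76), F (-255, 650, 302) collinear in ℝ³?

Yes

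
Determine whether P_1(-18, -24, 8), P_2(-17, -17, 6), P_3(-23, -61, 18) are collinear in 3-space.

No

P_1P_2 = (1, 7, -2), P_1P_3 = (-5, -37, 10).
P_1P_2 × P_1P_3 = (-4, 0, -2).
The cross product is nonzero, so the points do not lie on one line.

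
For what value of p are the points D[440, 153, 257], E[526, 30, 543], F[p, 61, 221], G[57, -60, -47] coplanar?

Normal to plane DEG: n = (98310, -83394, -65427); plane equation n·P = 13682379.
Requiring n·F = 13682379: (98310)p + (-19546401) = 13682379.
So p = 338.

338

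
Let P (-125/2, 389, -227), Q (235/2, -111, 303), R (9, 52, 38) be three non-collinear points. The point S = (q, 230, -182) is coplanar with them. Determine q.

Coplanarity requires PQ · (PR × PS) = 0.
PQ = (180, -500, 530), PR = (143/2, -337, 265); the triple product is linear in q with coefficient 46110 and constant term 3319920.
Setting it to zero: q = -72.

-72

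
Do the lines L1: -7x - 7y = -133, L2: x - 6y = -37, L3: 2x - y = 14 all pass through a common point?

Intersecting L1 and L2: solving the 2×2 system gives (x, y) = (11, 8).
Substitute into L3: (2)(11) + (-1)(8) = 14.
This equals 14, so (11, 8) lies on all three lines and they are concurrent.

Yes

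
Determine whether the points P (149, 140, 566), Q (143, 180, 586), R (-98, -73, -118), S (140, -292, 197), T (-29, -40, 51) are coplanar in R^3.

No

The plane through P, Q, R has normal n = PQ × PR = (-23100, -9044, 11158) and equation n·X = 1607368.
Checking the remaining points: n·S = 1604974, n·T = 1600718.
Since n·S = 1604974 ≠ 1607368, S is off the plane and the points are not all coplanar.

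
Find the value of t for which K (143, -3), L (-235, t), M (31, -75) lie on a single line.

-246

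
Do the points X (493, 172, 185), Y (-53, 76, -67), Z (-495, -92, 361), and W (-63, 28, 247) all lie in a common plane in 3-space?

A normal to the plane through X, Y, Z is n = XY × XZ = (-83424, 345072, 49296).
The plane has equation n·P = 27344112. For W: n·W = 27093840.
27093840 ≠ 27344112, so W is off the plane.

No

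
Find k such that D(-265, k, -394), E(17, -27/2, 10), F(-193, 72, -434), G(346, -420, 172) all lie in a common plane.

399/2

Coplanarity ⇔ det[DE; DF; DG] = 0.
Expanding, this is linear in k: (112056)k + (-22355172) = 0.
So k = 399/2.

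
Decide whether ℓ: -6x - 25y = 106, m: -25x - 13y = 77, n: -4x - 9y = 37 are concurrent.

No

Lines aᵢx + bᵢy = cᵢ with pairwise distinct directions are concurrent exactly when det[aᵢ bᵢ cᵢ] = 0.
Here the determinant is 1641.
Nonzero, so no common point exists.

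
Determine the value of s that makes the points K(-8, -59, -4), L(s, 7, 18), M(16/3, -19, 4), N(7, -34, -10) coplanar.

26/3

The points are coplanar iff KL · (KM × KN) = 0.
Expanding, this is linear in s: (-440)s + (11440/3) = 0.
So s = 26/3.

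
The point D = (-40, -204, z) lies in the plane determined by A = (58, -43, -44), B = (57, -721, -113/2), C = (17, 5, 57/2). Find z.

A normal to the plane is n = AB × AC = (-48555, 585, -27846).
D lies in the plane iff n · AD = 0.
This gives (-27846)z + (3438981) = 0, so z = 247/2.

247/2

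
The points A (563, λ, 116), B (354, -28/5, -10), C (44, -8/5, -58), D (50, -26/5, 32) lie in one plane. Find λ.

-12

The points are coplanar iff AB · (AC × AD) = 0.
Expanding, this is linear in λ: (-27612)λ + (-331344) = 0.
So λ = -12.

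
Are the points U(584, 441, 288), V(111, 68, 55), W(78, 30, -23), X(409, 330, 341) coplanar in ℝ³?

Yes

The four points are coplanar iff the 3×3 determinant with rows UV, UW, UX is zero.
Rows: (-473, -373, -233), (-506, -411, -311), (-175, -111, 53).
Expanding along the first row: (-473)(-56304) − (-373)(-81243) + (-233)(-15759) = 0.
Zero determinant ⇒ coplanar.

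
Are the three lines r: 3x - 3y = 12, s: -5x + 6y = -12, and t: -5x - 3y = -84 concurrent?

Yes

Lines aᵢx + bᵢy = cᵢ with pairwise distinct directions are concurrent exactly when det[aᵢ bᵢ cᵢ] = 0.
Here the determinant is 0.
It vanishes, so the lines are concurrent at (12, 8).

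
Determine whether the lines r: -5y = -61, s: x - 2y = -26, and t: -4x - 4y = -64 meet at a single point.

No

Intersecting r and s: solving the 2×2 system gives (x, y) = (-8/5, 61/5).
Substitute into t: (-4)(-8/5) + (-4)(61/5) = -212/5.
But t requires -64 ≠ -212/5, so the three lines have no common point.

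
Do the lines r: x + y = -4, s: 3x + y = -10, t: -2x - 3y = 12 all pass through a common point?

Lines aᵢx + bᵢy = cᵢ with pairwise distinct directions are concurrent exactly when det[aᵢ bᵢ cᵢ] = 0.
Here the determinant is -6.
Nonzero, so no common point exists.

No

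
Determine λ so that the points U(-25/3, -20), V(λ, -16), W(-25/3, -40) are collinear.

-25/3

The three points are collinear iff det[UV; UW] = 0.
This determinant is linear in λ: (-20)λ + (-500/3) = 0, so λ = -25/3.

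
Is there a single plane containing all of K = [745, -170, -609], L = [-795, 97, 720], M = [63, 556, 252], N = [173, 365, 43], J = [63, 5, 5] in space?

No

The plane through K, L, M has normal n = KL × KM = (-734967, 419562, -935946) and equation n·P = -48884841.
Checking the remaining points: n·N = -14254839, n·J = -48884841.
Since n·N = -14254839 ≠ -48884841, N is off the plane and the points are not all coplanar.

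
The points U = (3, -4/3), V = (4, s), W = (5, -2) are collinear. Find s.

-5/3

Collinearity: (V − U) must be parallel to (W − U) = (2, -2/3).
Cross-multiplying the components: (s − (-4/3))·(2) = (1)·(-2/3).
Solving gives s = -5/3.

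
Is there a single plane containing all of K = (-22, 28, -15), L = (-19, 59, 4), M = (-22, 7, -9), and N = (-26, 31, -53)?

A normal to the plane through K, L, M is n = KL × KM = (585, -18, -63).
The plane has equation n·P = -12429. For N: n·N = -12429.
Equal, so N lies in the plane and all four are coplanar.

Yes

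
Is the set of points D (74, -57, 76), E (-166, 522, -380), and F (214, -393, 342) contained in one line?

No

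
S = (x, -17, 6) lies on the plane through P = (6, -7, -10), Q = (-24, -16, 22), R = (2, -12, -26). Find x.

The plane through P, Q, R has equation 304x − 608y + 114z = 4940.
Substituting S: (304)x + (11020) = 4940, so x = -20.

-20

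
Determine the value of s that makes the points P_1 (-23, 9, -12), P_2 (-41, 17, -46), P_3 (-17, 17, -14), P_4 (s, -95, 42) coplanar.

Normal to plane P_1P_2P_3: n = (256, -240, -192); plane equation n·P = -5744.
Requiring n·P_4 = -5744: (256)s + (14736) = -5744.
So s = -80.

-80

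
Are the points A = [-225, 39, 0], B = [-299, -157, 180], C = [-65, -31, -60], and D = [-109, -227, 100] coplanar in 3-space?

Yes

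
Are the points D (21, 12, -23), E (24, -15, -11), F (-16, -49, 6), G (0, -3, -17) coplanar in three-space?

No

With D as base: DE = (3, -27, 12), DF = (-37, -61, 29), DG = (-21, -15, 6).
DF × DG = (69, -387, -726).
DE · (DF × DG) = 1944.
Since 1944 ≠ 0, the four points are not coplanar.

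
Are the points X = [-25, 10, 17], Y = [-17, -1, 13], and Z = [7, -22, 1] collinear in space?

No

XY = (8, -11, -4), XZ = (32, -32, -16).
Comparing components 2 and 3: (-11)(-16) − (-4)(-32) = 48 ≠ 0, so XY and XZ are not parallel and the points are not collinear.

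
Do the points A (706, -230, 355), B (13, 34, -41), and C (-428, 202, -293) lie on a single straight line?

AB = (-693, 264, -396), AC = (-1134, 432, -648).
Each component of AC is 18/11 times the corresponding component of AB, so AC = 18/11·AB and the points are collinear.

Yes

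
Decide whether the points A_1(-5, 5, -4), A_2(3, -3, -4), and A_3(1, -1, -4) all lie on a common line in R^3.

A_1A_2 = (8, -8, 0), A_1A_3 = (6, -6, 0).
Each component of A_1A_3 is 3/4 times the corresponding component of A_1A_2, so A_1A_3 = 3/4·A_1A_2 and the points are collinear.

Yes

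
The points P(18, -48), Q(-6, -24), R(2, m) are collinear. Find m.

-32

The three points are collinear iff det[PQ; PR] = 0.
This determinant is linear in m: (-24)m + (-768) = 0, so m = -32.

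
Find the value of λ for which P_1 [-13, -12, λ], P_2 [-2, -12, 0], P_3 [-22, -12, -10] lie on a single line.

Collinearity requires P_1P_2 × P_1P_3 = 0; each component is linear in λ.
The y-component gives (20)λ + (110) = 0, so λ = -11/2.
The remaining components then also vanish.

-11/2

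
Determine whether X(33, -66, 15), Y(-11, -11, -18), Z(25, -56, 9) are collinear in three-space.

Yes

XY = (-44, 55, -33), XZ = (-8, 10, -6).
Each component of XZ is 2/11 times the corresponding component of XY, so XZ = 2/11·XY and the points are collinear.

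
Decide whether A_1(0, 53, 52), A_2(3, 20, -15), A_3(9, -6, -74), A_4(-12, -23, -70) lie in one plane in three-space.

Yes

The four points are coplanar iff the 3×3 determinant with rows A_1A_2, A_1A_3, A_1A_4 is zero.
Rows: (3, -33, -67), (9, -59, -126), (-12, -76, -122).
Expanding along the first row: (3)(-2378) − (-33)(-2610) + (-67)(-1392) = 0.
Zero determinant ⇒ coplanar.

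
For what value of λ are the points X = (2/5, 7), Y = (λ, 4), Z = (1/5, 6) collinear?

-1/5

The three points are collinear iff det[XY; XZ] = 0.
This determinant is linear in λ: (-1)λ + (-1/5) = 0, so λ = -1/5.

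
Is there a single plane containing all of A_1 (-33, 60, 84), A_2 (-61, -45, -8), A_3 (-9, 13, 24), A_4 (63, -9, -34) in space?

A normal to the plane through A_1, A_2, A_3 is n = A_1A_2 × A_1A_3 = (1976, -3888, 3836).
The plane has equation n·P = 23736. For A_4: n·A_4 = 29056.
29056 ≠ 23736, so A_4 is off the plane.

No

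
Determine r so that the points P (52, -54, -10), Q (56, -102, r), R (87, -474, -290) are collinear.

Direction PR = (35, -420, -280). From the x-coordinate of Q, the parameter along the line is τ = (56 − 52)/35 = 4/35.
Then r = (-10) + 4/35·(-280) = -42.

-42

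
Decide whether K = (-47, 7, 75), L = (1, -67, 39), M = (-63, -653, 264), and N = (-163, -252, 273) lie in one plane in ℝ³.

No

The four points are coplanar iff the 3×3 determinant with rows KL, KM, KN is zero.
Rows: (48, -74, -36), (-16, -660, 189), (-116, -259, 198).
Expanding along the first row: (48)(-81729) − (-74)(18756) + (-36)(-72416) = 71928.
Nonzero ⇒ not coplanar.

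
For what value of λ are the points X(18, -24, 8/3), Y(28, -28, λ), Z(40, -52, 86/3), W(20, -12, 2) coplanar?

38/3

Normal to plane XZW: n = (-880/3, 200/3, 320); plane equation n·P = -18080/3.
Requiring n·Y = -18080/3: (320)λ + (-10080) = -18080/3.
So λ = 38/3.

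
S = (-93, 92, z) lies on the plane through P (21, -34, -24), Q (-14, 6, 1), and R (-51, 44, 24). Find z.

54

The plane through P, Q, R has equation −30x − 120y + 150z = -150.
Substituting S: (150)z + (-8250) = -150, so z = 54.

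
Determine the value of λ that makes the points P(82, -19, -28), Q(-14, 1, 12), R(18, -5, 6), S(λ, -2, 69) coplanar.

Normal to plane PQR: n = (120, 704, -64); plane equation n·X = -1744.
Requiring n·S = -1744: (120)λ + (-5824) = -1744.
So λ = 34.

34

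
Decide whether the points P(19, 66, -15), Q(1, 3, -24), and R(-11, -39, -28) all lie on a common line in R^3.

PQ = (-18, -63, -9), PR = (-30, -105, -13).
Comparing components 2 and 3: (-63)(-13) − (-9)(-105) = -126 ≠ 0, so PQ and PR are not parallel and the points are not collinear.

No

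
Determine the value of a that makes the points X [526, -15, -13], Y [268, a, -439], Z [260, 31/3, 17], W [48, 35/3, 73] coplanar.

Normal to plane XZW: n = (4136/3, 8536, 5016); plane equation n·P = 1595792/3.
Requiring n·Y = 1595792/3: (8536)a + (-5497624/3) = 1595792/3.
So a = 277.

277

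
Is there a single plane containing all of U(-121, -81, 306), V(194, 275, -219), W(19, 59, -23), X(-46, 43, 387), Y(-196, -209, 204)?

Yes

The plane through U, V, W has normal n = UV × UW = (-43624, 30135, -5740) and equation n·P = 1081129.
Checking the remaining points: n·X = 1081129, n·Y = 1081129.
All equal 1081129, so all 5 points lie in one plane.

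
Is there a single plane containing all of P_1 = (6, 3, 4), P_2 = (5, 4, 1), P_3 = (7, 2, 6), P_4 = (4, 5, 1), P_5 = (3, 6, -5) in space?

The plane through P_1, P_2, P_3 has normal n = P_1P_2 × P_1P_3 = (-1, -1, 0) and equation n·P = -9.
Checking the remaining points: n·P_4 = -9, n·P_5 = -9.
All equal -9, so all 5 points lie in one plane.

Yes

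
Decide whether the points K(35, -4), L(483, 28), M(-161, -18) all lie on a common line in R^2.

Yes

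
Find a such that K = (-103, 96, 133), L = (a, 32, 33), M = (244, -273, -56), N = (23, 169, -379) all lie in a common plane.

Normal to plane KMN: n = (202725, 153850, 71825); plane equation n·P = 3441650.
Requiring n·L = 3441650: (202725)a + (7293425) = 3441650.
So a = -19.

-19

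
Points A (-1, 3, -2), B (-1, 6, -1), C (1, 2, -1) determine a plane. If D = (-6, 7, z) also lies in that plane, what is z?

-4

Coplanarity requires AB · (AC × AD) = 0.
AB = (0, 3, 1), AC = (2, -1, 1); the triple product is linear in z with coefficient -6 and constant term -24.
Setting it to zero: z = -4.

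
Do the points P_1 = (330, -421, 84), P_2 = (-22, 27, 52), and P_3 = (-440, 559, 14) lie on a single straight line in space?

P_1P_2 = (-352, 448, -32), P_1P_3 = (-770, 980, -70).
P_1P_2 × P_1P_3 = (0, 0, 0).
The cross product vanishes, so the three points are collinear.

Yes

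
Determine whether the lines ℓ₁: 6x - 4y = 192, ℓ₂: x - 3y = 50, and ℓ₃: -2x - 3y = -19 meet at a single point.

No

Lines aᵢx + bᵢy = cᵢ with pairwise distinct directions are concurrent exactly when det[aᵢ bᵢ cᵢ] = 0.
Here the determinant is -162.
Nonzero, so no common point exists.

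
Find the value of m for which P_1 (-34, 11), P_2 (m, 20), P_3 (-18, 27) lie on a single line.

Collinearity: (P_2 − P_1) must be parallel to (P_3 − P_1) = (16, 16).
Cross-multiplying the components: (m − (-34))·(16) = (9)·(16).
Solving gives m = -25.

-25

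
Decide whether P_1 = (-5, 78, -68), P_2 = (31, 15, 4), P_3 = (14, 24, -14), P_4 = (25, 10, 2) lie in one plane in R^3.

With P_1 as base: P_1P_2 = (36, -63, 72), P_1P_3 = (19, -54, 54), P_1P_4 = (30, -68, 70).
P_1P_3 × P_1P_4 = (-108, 290, 328).
P_1P_2 · (P_1P_3 × P_1P_4) = 1458.
Since 1458 ≠ 0, the four points are not coplanar.

No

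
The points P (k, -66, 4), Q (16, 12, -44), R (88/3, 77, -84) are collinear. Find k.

Collinearity requires PQ × PR = 0; each component is linear in k.
The y-component gives (-40)k + (0) = 0, so k = 0.
The remaining components then also vanish.

0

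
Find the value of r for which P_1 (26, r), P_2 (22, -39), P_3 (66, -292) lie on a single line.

Collinearity: (P_1 − P_2) must be parallel to (P_3 − P_2) = (44, -253).
Cross-multiplying the components: (r − (-39))·(44) = (4)·(-253).
Solving gives r = -62.

-62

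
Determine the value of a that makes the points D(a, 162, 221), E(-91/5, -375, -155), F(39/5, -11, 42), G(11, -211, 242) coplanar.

25

Coplanarity ⇔ det[DE; DF; DG] = 0.
Expanding, this is linear in a: (-112200)a + (2805000) = 0.
So a = 25.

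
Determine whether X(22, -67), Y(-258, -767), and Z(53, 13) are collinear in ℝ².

No

XY = (-280, -700), XZ = (31, 80).
det[XY; XZ] = (-280)(80) − (-700)(31) = -700.
The determinant is nonzero, so they are not collinear.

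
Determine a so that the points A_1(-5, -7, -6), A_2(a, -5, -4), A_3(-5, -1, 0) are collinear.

Direction A_1A_3 = (0, 6, 6). From the y-coordinate of A_2, the parameter along the line is τ = (-5 − (-7))/6 = 1/3.
Then a = (-5) + 1/3·(0) = -5.

-5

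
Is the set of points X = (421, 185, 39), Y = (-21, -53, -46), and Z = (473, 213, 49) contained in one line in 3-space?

XY = (-442, -238, -85), XZ = (52, 28, 10).
Each component of XZ is -2/17 times the corresponding component of XY, so XZ = -2/17·XY and the points are collinear.

Yes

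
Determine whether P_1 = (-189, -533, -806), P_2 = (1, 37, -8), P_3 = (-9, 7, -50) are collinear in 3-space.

Yes

P_1P_2 = (190, 570, 798), P_1P_3 = (180, 540, 756).
P_1P_2 × P_1P_3 = (0, 0, 0).
The cross product vanishes, so the three points are collinear.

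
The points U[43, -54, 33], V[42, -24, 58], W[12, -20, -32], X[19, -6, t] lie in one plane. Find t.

Normal to plane UVW: n = (-2800, -840, 896); plane equation n·P = -45472.
Requiring n·X = -45472: (896)t + (-48160) = -45472.
So t = 3.

3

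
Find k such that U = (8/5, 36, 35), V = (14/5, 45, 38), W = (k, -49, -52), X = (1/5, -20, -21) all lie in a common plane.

-1/5

Normal to plane UVX: n = (-336, 63, -273/5); plane equation n·P = -903/5.
Requiring n·W = -903/5: (-336)k + (-1239/5) = -903/5.
So k = -1/5.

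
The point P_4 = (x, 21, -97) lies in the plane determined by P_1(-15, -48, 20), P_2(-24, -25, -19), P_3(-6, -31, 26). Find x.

-42

The plane through P_1, P_2, P_3 has equation 801x − 297y − 360z = -4959.
Substituting P_4: (801)x + (28683) = -4959, so x = -42.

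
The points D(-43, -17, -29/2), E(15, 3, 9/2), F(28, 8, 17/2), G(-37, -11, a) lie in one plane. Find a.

-29/2

Normal to plane DEF: n = (-15, 15, 30); plane equation n·P = -45.
Requiring n·G = -45: (30)a + (390) = -45.
So a = -29/2.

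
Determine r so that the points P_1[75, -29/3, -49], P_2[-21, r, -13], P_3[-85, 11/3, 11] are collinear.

-5/3

Collinearity requires P_1P_2 × P_1P_3 = 0; each component is linear in r.
The x-component gives (60)r + (100) = 0, so r = -5/3.
The remaining components then also vanish.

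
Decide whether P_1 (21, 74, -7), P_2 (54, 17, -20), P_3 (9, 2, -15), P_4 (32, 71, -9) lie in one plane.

A normal to the plane through P_1, P_2, P_3 is n = P_1P_2 × P_1P_3 = (-480, 420, -3060).
The plane has equation n·P = 42420. For P_4: n·P_4 = 42000.
42000 ≠ 42420, so P_4 is off the plane.

No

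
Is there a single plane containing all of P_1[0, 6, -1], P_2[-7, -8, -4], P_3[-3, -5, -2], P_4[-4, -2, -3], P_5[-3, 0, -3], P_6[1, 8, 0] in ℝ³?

No

The plane through P_1, P_2, P_3 has normal n = P_1P_2 × P_1P_3 = (-19, 2, 35) and equation n·P = -23.
Checking the remaining points: n·P_4 = -33, n·P_5 = -48, n·P_6 = -3.
Since n·P_4 = -33 ≠ -23, P_4 is off the plane and the points are not all coplanar.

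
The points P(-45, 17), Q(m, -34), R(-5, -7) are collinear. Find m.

The three points are collinear iff det[PQ; PR] = 0.
This determinant is linear in m: (-24)m + (960) = 0, so m = 40.

40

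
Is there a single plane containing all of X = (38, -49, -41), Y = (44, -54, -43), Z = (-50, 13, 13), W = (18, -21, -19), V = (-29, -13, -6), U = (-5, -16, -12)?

No

The plane through X, Y, Z has normal n = XY × XZ = (-146, -148, -68) and equation n·P = 4492.
Checking the remaining points: n·W = 1772, n·V = 6566, n·U = 3914.
Since n·W = 1772 ≠ 4492, W is off the plane and the points are not all coplanar.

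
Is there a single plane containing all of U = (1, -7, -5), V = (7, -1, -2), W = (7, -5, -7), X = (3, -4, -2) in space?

The four points are coplanar iff the 3×3 determinant with rows UV, UW, UX is zero.
Rows: (6, 6, 3), (6, 2, -2), (2, 3, 3).
Expanding along the first row: (6)(12) − (6)(22) + (3)(14) = -18.
Nonzero ⇒ not coplanar.

No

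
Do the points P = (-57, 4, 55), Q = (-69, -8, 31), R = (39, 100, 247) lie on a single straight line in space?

PQ = (-12, -12, -24), PR = (96, 96, 192).
Each component of PR is -8 times the corresponding component of PQ, so PR = -8·PQ and the points are collinear.

Yes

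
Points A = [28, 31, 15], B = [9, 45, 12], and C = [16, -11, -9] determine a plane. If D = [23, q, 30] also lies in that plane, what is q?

71

A normal to the plane is n = AB × AC = (-462, -420, 966).
D lies in the plane iff n · AD = 0.
This gives (-420)q + (29820) = 0, so q = 71.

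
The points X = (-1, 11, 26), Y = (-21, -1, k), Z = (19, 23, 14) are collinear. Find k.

38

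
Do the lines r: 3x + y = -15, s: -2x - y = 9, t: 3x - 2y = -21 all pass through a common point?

No

The three lines meet at one point iff the augmented coefficient matrix [aᵢ bᵢ cᵢ] has rank < 3, i.e. its determinant vanishes.
Here the determinant is -3.
Nonzero, so no common point exists.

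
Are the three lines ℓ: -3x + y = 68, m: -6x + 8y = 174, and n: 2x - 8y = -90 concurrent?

No

Lines aᵢx + bᵢy = cᵢ with pairwise distinct directions are concurrent exactly when det[aᵢ bᵢ cᵢ] = 0.
Here the determinant is -32.
Nonzero, so no common point exists.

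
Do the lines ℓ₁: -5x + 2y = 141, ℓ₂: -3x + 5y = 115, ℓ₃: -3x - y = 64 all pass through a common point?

Intersecting ℓ₁ and ℓ₂: solving the 2×2 system gives (x, y) = (-25, 8).
Substitute into ℓ₃: (-3)(-25) + (-1)(8) = 67.
But ℓ₃ requires 64 ≠ 67, so the three lines have no common point.

No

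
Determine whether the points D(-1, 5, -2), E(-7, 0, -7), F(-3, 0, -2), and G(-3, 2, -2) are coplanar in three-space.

No

A normal to the plane through D, E, F is n = DE × DF = (-25, 10, 20).
The plane has equation n·P = 35. For G: n·G = 55.
55 ≠ 35, so G is off the plane.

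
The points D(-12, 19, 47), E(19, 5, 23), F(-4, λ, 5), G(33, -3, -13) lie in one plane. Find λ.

The points are coplanar iff DE · (DF × DG) = 0.
Expanding, this is linear in λ: (-780)λ + (10140) = 0.
So λ = 13.

13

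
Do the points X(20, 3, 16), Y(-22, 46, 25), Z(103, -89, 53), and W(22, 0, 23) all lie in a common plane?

A normal to the plane through X, Y, Z is n = XY × XZ = (2419, 2301, 295).
The plane has equation n·P = 60003. For W: n·W = 60003.
Equal, so W lies in the plane and all four are coplanar.

Yes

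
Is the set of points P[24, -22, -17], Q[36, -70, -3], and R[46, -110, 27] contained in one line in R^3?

No

PQ = (12, -48, 14), PR = (22, -88, 44).
Comparing components 2 and 3: (-48)(44) − (14)(-88) = -880 ≠ 0, so PQ and PR are not parallel and the points are not collinear.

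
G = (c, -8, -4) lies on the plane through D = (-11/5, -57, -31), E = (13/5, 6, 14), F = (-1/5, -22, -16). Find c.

Coplanarity requires DE · (DF × DG) = 0.
DE = (24/5, 63, 45), DF = (2, 35, 15); the triple product is linear in c with coefficient -630 and constant term 630.
Setting it to zero: c = 1.

1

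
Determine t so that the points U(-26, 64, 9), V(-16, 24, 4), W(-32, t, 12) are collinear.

Collinearity requires UV × UW = 0; each component is linear in t.
The x-component gives (5)t + (-440) = 0, so t = 88.
The remaining components then also vanish.

88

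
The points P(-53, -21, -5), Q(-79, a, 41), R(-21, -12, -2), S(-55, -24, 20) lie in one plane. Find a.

The points are coplanar iff PQ · (PR × PS) = 0.
Expanding, this is linear in a: (-806)a + (-26598) = 0.
So a = -33.

-33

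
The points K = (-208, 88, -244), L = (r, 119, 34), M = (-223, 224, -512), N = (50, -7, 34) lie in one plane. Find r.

Normal to plane KMN: n = (12348, -64974, -33663); plane equation n·P = -72324.
Requiring n·L = -72324: (12348)r + (-8876448) = -72324.
So r = 713.

713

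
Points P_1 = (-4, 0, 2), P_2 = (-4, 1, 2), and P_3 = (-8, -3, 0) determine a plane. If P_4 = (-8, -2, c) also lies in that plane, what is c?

A normal to the plane is n = P_1P_2 × P_1P_3 = (-2, 0, 4).
P_4 lies in the plane iff n · P_1P_4 = 0.
This gives (4)c + (0) = 0, so c = 0.

0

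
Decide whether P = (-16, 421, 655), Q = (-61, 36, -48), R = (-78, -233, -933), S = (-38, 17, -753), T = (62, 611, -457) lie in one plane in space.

No

The plane through P, Q, R has normal n = PQ × PR = (151618, -27874, 5560) and equation n·X = -10519042.
Checking the remaining points: n·S = -10422022, n·T = -10171618.
Since n·S = -10422022 ≠ -10519042, S is off the plane and the points are not all coplanar.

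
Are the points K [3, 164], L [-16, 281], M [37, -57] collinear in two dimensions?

KL = (-19, 117), KM = (34, -221).
If collinear, KM would be a scalar multiple of KL. But (-19)·(-221) ≠ (117)·(34) (difference 221), so they are not parallel; the points are not collinear.

No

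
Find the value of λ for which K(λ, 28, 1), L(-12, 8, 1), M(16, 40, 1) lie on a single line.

Direction LM = (28, 32, 0). From the y-coordinate of K, the parameter along the line is τ = (28 − 8)/32 = 5/8.
Then λ = (-12) + 5/8·(28) = 11/2.

11/2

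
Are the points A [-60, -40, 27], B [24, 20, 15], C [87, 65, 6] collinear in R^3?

Yes

AB = (84, 60, -12), AC = (147, 105, -21).
AB × AC = (0, 0, 0).
The cross product vanishes, so the three points are collinear.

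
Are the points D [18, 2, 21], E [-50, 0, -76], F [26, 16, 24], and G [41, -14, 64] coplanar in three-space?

Yes

With D as base: DE = (-68, -2, -97), DF = (8, 14, 3), DG = (23, -16, 43).
DF × DG = (650, -275, -450).
DE · (DF × DG) = 0.
The scalar triple product vanishes, so the four points are coplanar.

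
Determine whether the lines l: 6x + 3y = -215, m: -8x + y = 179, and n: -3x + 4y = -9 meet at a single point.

Intersecting l and m: solving the 2×2 system gives (x, y) = (-376/15, -323/15).
Substitute into n: (-3)(-376/15) + (4)(-323/15) = -164/15.
But n requires -9 ≠ -164/15, so the three lines have no common point.

No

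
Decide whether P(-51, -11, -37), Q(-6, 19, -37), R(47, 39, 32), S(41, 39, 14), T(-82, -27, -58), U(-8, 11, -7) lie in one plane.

Yes

The plane through P, Q, R has normal n = PQ × PR = (2070, -3105, -690) and equation n·X = -45885.
Checking the remaining points: n·S = -45885, n·T = -45885, n·U = -45885.
All equal -45885, so all 6 points lie in one plane.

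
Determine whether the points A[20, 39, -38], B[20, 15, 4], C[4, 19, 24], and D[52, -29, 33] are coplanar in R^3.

A normal to the plane through A, B, C is n = AB × AC = (-648, -672, -384).
The plane has equation n·P = -24576. For D: n·D = -26880.
-26880 ≠ -24576, so D is off the plane.

No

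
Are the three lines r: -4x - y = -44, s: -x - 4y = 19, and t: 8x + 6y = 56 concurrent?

Yes

Intersecting r and s: solving the 2×2 system gives (x, y) = (13, -8).
Substitute into t: (8)(13) + (6)(-8) = 56.
This equals 56, so (13, -8) lies on all three lines and they are concurrent.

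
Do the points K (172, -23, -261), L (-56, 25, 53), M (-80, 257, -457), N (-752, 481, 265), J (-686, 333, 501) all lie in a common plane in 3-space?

No

The plane through K, L, M has normal n = KL × KM = (-97328, -123816, -51744) and equation n·P = -387464.
Checking the remaining points: n·N = -77000, n·J = -387464.
Since n·N = -77000 ≠ -387464, N is off the plane and the points are not all coplanar.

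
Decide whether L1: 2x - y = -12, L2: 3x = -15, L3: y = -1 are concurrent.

No

The three lines meet at one point iff the augmented coefficient matrix [aᵢ bᵢ cᵢ] has rank < 3, i.e. its determinant vanishes.
Here the determinant is -9.
Nonzero, so no common point exists.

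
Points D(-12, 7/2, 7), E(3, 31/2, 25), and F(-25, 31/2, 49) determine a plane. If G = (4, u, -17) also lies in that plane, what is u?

-1/2

A normal to the plane is n = DE × DF = (288, -864, 336).
G lies in the plane iff n · DG = 0.
This gives (-864)u + (-432) = 0, so u = -1/2.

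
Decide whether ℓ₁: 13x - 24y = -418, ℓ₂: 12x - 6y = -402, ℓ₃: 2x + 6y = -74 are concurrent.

Intersecting ℓ₁ and ℓ₂: solving the 2×2 system gives (x, y) = (-34, -1).
Substitute into ℓ₃: (2)(-34) + (6)(-1) = -74.
This equals -74, so (-34, -1) lies on all three lines and they are concurrent.

Yes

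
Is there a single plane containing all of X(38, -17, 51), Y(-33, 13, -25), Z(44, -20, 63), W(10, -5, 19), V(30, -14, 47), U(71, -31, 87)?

The plane through X, Y, Z has normal n = XY × XZ = (132, 396, 33) and equation n·P = -33.
Checking the remaining points: n·W = -33, n·V = -33, n·U = -33.
All equal -33, so all 6 points lie in one plane.

Yes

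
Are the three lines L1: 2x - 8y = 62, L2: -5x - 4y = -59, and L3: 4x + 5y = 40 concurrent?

Yes

The three lines meet at one point iff the augmented coefficient matrix [aᵢ bᵢ cᵢ] has rank < 3, i.e. its determinant vanishes.
Here the determinant is 0.
It vanishes, so the lines are concurrent at (15, -4).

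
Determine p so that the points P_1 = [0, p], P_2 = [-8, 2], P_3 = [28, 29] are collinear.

8

The three points are collinear iff det[P_1P_2; P_1P_3] = 0.
This determinant is linear in p: (36)p + (-288) = 0, so p = 8.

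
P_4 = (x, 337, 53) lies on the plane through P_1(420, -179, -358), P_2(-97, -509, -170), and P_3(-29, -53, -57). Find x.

Coplanarity requires P_1P_2 · (P_1P_3 × P_1P_4) = 0.
P_1P_2 = (-517, -330, 188), P_1P_3 = (-449, 126, 301); the triple product is linear in x with coefficient -123018 and constant term 738108.
Setting it to zero: x = 6.

6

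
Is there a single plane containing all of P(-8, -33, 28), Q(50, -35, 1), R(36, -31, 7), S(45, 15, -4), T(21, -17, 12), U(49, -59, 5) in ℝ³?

Yes

The plane through P, Q, R has normal n = PQ × PR = (96, 30, 204) and equation n·X = 3954.
Checking the remaining points: n·S = 3954, n·T = 3954, n·U = 3954.
All equal 3954, so all 6 points lie in one plane.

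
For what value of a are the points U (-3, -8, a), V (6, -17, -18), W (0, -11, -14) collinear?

-12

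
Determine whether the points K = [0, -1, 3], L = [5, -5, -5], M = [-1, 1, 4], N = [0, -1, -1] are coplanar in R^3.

A normal to the plane through K, L, M is n = KL × KM = (12, 3, 6).
The plane has equation n·P = 15. For N: n·N = -9.
-9 ≠ 15, so N is off the plane.

No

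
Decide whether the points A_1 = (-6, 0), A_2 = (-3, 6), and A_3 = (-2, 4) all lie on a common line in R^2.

A_1A_2 = (3, 6), A_1A_3 = (4, 4).
If collinear, A_1A_3 would be a scalar multiple of A_1A_2. But (3)·(4) ≠ (6)·(4) (difference -12), so they are not parallel; the points are not collinear.

No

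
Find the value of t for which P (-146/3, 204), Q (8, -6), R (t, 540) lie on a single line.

-418/3

The three points are collinear iff det[PQ; PR] = 0.
This determinant is linear in t: (210)t + (29260) = 0, so t = -418/3.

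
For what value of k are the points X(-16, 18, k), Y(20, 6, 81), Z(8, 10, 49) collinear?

-15

Direction YZ = (-12, 4, -32). From the x-coordinate of X, the parameter along the line is τ = (-16 − 20)/(-12) = 3.
Then k = 81 + 3·(-32) = -15.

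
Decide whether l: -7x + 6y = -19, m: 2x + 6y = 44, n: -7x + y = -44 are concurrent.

Intersecting l and m: solving the 2×2 system gives (x, y) = (7, 5).
Substitute into n: (-7)(7) + (1)(5) = -44.
This equals -44, so (7, 5) lies on all three lines and they are concurrent.

Yes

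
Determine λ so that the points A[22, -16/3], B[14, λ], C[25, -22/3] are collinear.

0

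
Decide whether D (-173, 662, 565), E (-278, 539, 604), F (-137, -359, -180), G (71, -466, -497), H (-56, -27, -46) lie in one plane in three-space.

The plane through D, E, F has normal n = DE × DF = (131454, -76821, 111633) and equation n·P = -10524399.
Checking the remaining points: n·G = -10349781, n·H = -10422375.
Since n·G = -10349781 ≠ -10524399, G is off the plane and the points are not all coplanar.

No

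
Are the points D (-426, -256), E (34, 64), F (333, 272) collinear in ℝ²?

DE = (460, 320), DF = (759, 528).
Checking proportionality: DF = 33/20·DE, so the vectors are parallel and the points are collinear.

Yes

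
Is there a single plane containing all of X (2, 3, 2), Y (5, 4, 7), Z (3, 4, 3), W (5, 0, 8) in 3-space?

With X as base: XY = (3, 1, 5), XZ = (1, 1, 1), XW = (3, -3, 6).
XZ × XW = (9, -3, -6).
XY · (XZ × XW) = -6.
Since -6 ≠ 0, the four points are not coplanar.

No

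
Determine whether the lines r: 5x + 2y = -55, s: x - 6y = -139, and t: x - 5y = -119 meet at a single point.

Yes

Intersecting r and s: solving the 2×2 system gives (x, y) = (-19, 20).
Substitute into t: (1)(-19) + (-5)(20) = -119.
This equals -119, so (-19, 20) lies on all three lines and they are concurrent.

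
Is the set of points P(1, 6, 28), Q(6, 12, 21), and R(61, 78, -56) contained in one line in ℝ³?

Yes

PQ = (5, 6, -7), PR = (60, 72, -84).
PQ × PR = (0, 0, 0).
The cross product vanishes, so the three points are collinear.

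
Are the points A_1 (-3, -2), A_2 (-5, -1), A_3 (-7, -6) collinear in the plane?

A_1A_2 = (-2, 1), A_1A_3 = (-4, -4).
If collinear, A_1A_3 would be a scalar multiple of A_1A_2. But (-2)·(-4) ≠ (1)·(-4) (difference 12), so they are not parallel; the points are not collinear.

No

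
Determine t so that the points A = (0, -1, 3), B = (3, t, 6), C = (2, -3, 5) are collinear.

-4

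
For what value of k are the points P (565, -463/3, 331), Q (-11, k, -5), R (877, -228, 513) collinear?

Collinearity requires PQ × PR = 0; each component is linear in k.
The x-component gives (182)k + (10010/3) = 0, so k = -55/3.
The remaining components then also vanish.

-55/3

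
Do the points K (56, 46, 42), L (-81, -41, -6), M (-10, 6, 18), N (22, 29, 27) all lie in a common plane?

The four points are coplanar iff the 3×3 determinant with rows KL, KM, KN is zero.
Rows: (-137, -87, -48), (-66, -40, -24), (-34, -17, -15).
Expanding along the first row: (-137)(192) − (-87)(174) + (-48)(-238) = 258.
Nonzero ⇒ not coplanar.

No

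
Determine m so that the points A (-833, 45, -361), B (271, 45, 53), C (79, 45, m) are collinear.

-19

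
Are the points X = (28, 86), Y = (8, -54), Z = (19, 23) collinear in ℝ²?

Yes

XY = (-20, -140), XZ = (-9, -63).
Twice the signed area of △XYZ is (-20)(-63) − (-140)(-9) = 0.
The triangle is degenerate (zero area), so the points are collinear.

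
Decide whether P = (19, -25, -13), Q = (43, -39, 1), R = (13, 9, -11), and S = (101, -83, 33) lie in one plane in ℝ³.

A normal to the plane through P, Q, R is n = PQ × PR = (-504, -132, 732).
The plane has equation n·X = -15792. For S: n·S = -15792.
Equal, so S lies in the plane and all four are coplanar.

Yes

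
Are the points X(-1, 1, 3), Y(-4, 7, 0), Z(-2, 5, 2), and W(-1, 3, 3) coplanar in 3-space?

Yes

The four points are coplanar iff the 3×3 determinant with rows XY, XZ, XW is zero.
Rows: (-3, 6, -3), (-1, 4, -1), (0, 2, 0).
Expanding along the first row: (-3)(2) − (6)(0) + (-3)(-2) = 0.
Zero determinant ⇒ coplanar.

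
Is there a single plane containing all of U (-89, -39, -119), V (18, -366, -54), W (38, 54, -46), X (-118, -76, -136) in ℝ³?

With U as base: UV = (107, -327, 65), UW = (127, 93, 73), UX = (-29, -37, -17).
UW × UX = (1120, 42, -2002).
UV · (UW × UX) = -24024.
Since -24024 ≠ 0, the four points are not coplanar.

No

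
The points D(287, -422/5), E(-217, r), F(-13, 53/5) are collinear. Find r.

376/5

The three points are collinear iff det[DE; DF] = 0.
This determinant is linear in r: (300)r + (-22560) = 0, so r = 376/5.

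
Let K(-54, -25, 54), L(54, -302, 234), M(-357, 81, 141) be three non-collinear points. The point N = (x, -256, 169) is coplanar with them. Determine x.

Coplanarity requires KL · (KM × KN) = 0.
KL = (108, -277, 180), KM = (-303, 106, 87); the triple product is linear in x with coefficient -43179 and constant term 4102005.
Setting it to zero: x = 95.

95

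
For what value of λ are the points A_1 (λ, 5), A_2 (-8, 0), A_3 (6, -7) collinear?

-18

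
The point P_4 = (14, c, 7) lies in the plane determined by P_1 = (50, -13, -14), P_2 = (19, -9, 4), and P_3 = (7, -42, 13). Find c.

-10

The plane through P_1, P_2, P_3 has equation 630x + 63y + 1071z = 15687.
Substituting P_4: (63)c + (16317) = 15687, so c = -10.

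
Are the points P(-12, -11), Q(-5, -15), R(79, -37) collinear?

No

PQ = (7, -4), PR = (91, -26).
If collinear, PR would be a scalar multiple of PQ. But (7)·(-26) ≠ (-4)·(91) (difference 182), so they are not parallel; the points are not collinear.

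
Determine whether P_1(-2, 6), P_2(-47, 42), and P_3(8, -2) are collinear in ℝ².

P_1P_2 = (-45, 36), P_1P_3 = (10, -8).
Checking proportionality: P_1P_3 = -2/9·P_1P_2, so the vectors are parallel and the points are collinear.

Yes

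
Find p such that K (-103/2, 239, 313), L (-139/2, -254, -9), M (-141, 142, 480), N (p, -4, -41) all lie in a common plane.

Coplanarity ⇔ det[KL; KM; KN] = 0.
Expanding, this is linear in p: (-113565)p + (2839125/2) = 0.
So p = 25/2.

25/2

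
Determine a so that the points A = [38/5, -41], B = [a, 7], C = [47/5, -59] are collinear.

14/5

The three points are collinear iff det[AB; AC] = 0.
This determinant is linear in a: (-18)a + (252/5) = 0, so a = 14/5.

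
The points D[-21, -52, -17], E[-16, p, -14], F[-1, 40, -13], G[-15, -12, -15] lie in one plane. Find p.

2

Coplanarity ⇔ det[DE; DF; DG] = 0.
Expanding, this is linear in p: (-16)p + (32) = 0.
So p = 2.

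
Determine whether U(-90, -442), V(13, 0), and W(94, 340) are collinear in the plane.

No

UV = (103, 442), UW = (184, 782).
Twice the signed area of △UVW is (103)(782) − (442)(184) = -782.
The area is nonzero, so the three points are not collinear.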